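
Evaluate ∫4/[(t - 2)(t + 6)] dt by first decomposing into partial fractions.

Decompose: 4/[(t - 2)(t + 6)] = (1/2)/(t - 2) - (1/2)/(t + 6). Integrate each term: (1/2) ln|(t - 2)| - (1/2) ln|(t + 6)| + C


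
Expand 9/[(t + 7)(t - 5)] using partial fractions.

9/(t + 7)(t - 5) = A/(t + 7) + B/(t - 5). A = 9/(-7 - 5) = -3/4, B = 9/(5 + 7) = 3/4
Result: (-3/4)/(t + 7) + (3/4)/(t - 5)


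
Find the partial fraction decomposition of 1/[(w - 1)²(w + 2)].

Cover-up at w=-2: R = 1/(-2 - 1)² = 1/9. Cover-up at w=1: Q = 1/(1 + 2) = 1/3. Comparing w² coeff: P = -R = -1/9
Result: (-1/9)/(w - 1) + (1/3)/(w - 1)² + (1/9)/(w + 2)


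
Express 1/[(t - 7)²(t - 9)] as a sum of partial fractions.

Cover-up at t=9: C = 1/(9 - 7)² = 1/4. Cover-up at t=7: B = 1/(7 - 9) = -1/2. Comparing t² coeff: A = -C = -1/4
Result: (-1/4)/(t - 7) - (1/2)/(t - 7)² + (1/4)/(t - 9)


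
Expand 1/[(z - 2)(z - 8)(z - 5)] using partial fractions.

Using cover-up method: A = 1/18, B = 1/18, C = -1/9
Result: (1/18)/(z - 2) + (1/18)/(z - 8) - (1/9)/(z - 5)


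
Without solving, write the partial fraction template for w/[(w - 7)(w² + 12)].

Linear + irreducible quadratic: A/(w - 7) + (Bw + C)/(w² + 12)


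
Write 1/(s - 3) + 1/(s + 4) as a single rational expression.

Common denominator (s - 3)(s + 4). Numerator: 1(s + 4) + 1(s - 3) = (s + 4) + (s - 3) = 2s + 1
Result: (2s + 1)/[(s - 3)(s + 4)]


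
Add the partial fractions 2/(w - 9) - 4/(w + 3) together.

Common denominator (w - 9)(w + 3). Numerator: 2(w + 3) - 4(w - 9) = (2w + 6) - (4w - 36) = -2w + 42
Result: (-2w + 42)/[(w - 9)(w + 3)]


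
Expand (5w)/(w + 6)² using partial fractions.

(5w) = A(w + 6) + B. At w = -6: B = 5·(-6) + 0 = -30. Coeff of w: A = 5
Result: 5/(w + 6) - 30/(w + 6)²


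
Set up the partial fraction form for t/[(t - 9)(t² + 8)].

Linear + irreducible quadratic: P/(t - 9) + (Qt + R)/(t² + 8)


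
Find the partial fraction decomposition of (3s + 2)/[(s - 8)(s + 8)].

At s=8: P = (3·8 + 2)/(8 + 8) = 13/8. At s=-8: Q = (3·(-8) + 2)/(-8 - 8) = 11/8
Result: (13/8)/(s - 8) + (11/8)/(s + 8)


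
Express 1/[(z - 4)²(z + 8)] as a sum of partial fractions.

Cover-up at z=-8: R = 1/(-8 - 4)² = 1/144. Cover-up at z=4: Q = 1/(4 + 8) = 1/12. Comparing z² coeff: P = -R = -1/144
Result: (-1/144)/(z - 4) + (1/12)/(z - 4)² + (1/144)/(z + 8)


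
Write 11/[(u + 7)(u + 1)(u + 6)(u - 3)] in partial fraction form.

Using Heaviside cover-up: (-11/60)/(u + 7) - (11/120)/(u + 1) + (11/45)/(u + 6) + (11/360)/(u - 3)


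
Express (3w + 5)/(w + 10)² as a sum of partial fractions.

(3w + 5) = α(w + 10) + β. At w = -10: β = 3·(-10) + 5 = -25. Coeff of w: α = 3
Result: 3/(w + 10) - 25/(w + 10)²


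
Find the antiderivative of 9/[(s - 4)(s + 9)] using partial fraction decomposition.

Decompose: 9/[(s - 4)(s + 9)] = (9/13)/(s - 4) - (9/13)/(s + 9). Integrate each term: (9/13) ln|(s - 4)| - (9/13) ln|(s + 9)| + C


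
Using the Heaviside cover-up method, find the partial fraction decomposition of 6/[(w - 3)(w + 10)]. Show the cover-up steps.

Cover (w - 3): set w=3, get A = 6/(3 + 10) = 6/13. Cover (w + 10): set w=-10, get B = 6/(-10 - 3) = -6/13.
Result: (6/13)/(w - 3) - (6/13)/(w + 10)


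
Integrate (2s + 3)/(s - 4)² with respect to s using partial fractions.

Decompose: P = 2, Q = 2·4 + 3 = 11, so (2s + 3)/(s - 4)² = 2/(s - 4) + 11/(s - 4)². Integrate: ∫ P/(s - 4) ds = 2 ln|(s - 4)|; ∫ Q/(s - 4)² ds = -11/(s - 4). Sum: 2 ln|(s - 4)| - 11/(s - 4) + C


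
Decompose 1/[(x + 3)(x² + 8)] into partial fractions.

Cover-up at x = -3: P = 1/((-3)² + 8) = 1/17. Then Q = -P = -1/17, R = -P·(0 - 3) = 3/17
Result: (1/17)/(x + 3) - ((1/17)x - 3/17)/(x² + 8)


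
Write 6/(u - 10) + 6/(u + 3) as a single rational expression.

Common denominator (u - 10)(u + 3). Numerator: 6(u + 3) + 6(u - 10) = (6u + 18) + (6u - 60) = 12u - 42
Result: (12u - 42)/[(u - 10)(u + 3)]


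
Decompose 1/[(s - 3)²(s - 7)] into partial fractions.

Cover-up at s=7: R = 1/(7 - 3)² = 1/16. Cover-up at s=3: Q = 1/(3 - 7) = -1/4. Comparing s² coeff: P = -R = -1/16
Result: (-1/16)/(s - 3) - (1/4)/(s - 3)² + (1/16)/(s - 7)


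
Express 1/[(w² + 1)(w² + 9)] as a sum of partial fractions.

Coefficient matching gives α = γ = 0, β = 1/(9-1) = 1/8, δ = -β = -1/8
Result: (1/8)/(w² + 1) - (1/8)/(w² + 9)


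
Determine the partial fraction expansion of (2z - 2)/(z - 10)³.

(2z - 2) = P(z - 10)² + Q(z - 10) + R. At z = 10: R = 2·10 - 2 = 18. Coefficients: P = 0, Q = 2
Result: 2/(z - 10)² + 18/(z - 10)³


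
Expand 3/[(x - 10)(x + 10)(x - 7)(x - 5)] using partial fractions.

Using Heaviside cover-up: (1/100)/(x - 10) - (1/1700)/(x + 10) - (1/34)/(x - 7) + (1/50)/(x - 5)


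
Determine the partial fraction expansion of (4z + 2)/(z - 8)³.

(4z + 2) = P(z - 8)² + Q(z - 8) + R. At z = 8: R = 4·8 + 2 = 34. Coefficients: P = 0, Q = 4
Result: 4/(z - 8)² + 34/(z - 8)³


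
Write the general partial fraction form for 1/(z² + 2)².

Repeated quadratic factor: (Az + B)/(z² + 2) + (Cz + D)/(z² + 2)²


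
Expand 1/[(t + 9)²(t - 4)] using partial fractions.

Cover-up at t=4: γ = 1/(4 + 9)² = 1/169. Cover-up at t=-9: β = 1/(-9 - 4) = -1/13. Comparing t² coeff: α = -γ = -1/169
Result: (-1/169)/(t + 9) - (1/13)/(t + 9)² + (1/169)/(t - 4)


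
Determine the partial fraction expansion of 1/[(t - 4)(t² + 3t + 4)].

Cover-up at t = 4: α = 1/(4² + 3·4 + 4) = 1/32. Then β = -α = -1/32, γ = -α·(3 + 4) = -7/32
Result: (1/32)/(t - 4) - ((1/32)t + 7/32)/(t² + 3t + 4)


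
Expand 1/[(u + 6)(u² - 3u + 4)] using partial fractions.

Cover-up at u = -6: A = 1/((-6)² - 3·(-6) + 4) = 1/58. Then B = -A = -1/58, C = -A·(-3 - 6) = 9/58
Result: (1/58)/(u + 6) - ((1/58)u - 9/58)/(u² - 3u + 4)


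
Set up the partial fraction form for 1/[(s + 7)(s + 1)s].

Three distinct linear factors: P/(s + 7) + Q/(s + 1) + R/s


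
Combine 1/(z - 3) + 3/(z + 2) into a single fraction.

Common denominator (z - 3)(z + 2). Numerator: 1(z + 2) + 3(z - 3) = (z + 2) + (3z - 9) = 4z - 7
Result: (4z - 7)/[(z - 3)(z + 2)]


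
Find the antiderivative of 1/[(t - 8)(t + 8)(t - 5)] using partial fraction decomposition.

Cover-up: A = 1/48, B = 1/208, C = -1/39. Decomposition: (1/48)/(t - 8) + (1/208)/(t + 8) - (1/39)/(t - 5). Integrate each term: (1/48) ln|(t - 8)| + (1/208) ln|(t + 8)| - (1/39) ln|(t - 5)| + C


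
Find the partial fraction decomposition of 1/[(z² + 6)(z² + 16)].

Coefficient matching gives A = C = 0, B = 1/(16-6) = 1/10, D = -B = -1/10
Result: (1/10)/(z² + 6) - (1/10)/(z² + 16)


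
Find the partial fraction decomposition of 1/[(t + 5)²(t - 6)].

Cover-up at t=6: C = 1/(6 + 5)² = 1/121. Cover-up at t=-5: B = 1/(-5 - 6) = -1/11. Comparing t² coeff: A = -C = -1/121
Result: (-1/121)/(t + 5) - (1/11)/(t + 5)² + (1/121)/(t - 6)


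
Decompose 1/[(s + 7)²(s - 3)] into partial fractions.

Cover-up at s=3: C = 1/(3 + 7)² = 1/100. Cover-up at s=-7: B = 1/(-7 - 3) = -1/10. Comparing s² coeff: A = -C = -1/100
Result: (-1/100)/(s + 7) - (1/10)/(s + 7)² + (1/100)/(s - 3)


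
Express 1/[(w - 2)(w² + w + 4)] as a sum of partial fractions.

Cover-up at w = 2: A = 1/(2² + 1·2 + 4) = 1/10. Then B = -A = -1/10, C = -A·(1 + 2) = -3/10
Result: (1/10)/(w - 2) - ((1/10)w + 3/10)/(w² + w + 4)


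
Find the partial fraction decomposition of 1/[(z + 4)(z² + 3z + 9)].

Cover-up at z = -4: A = 1/((-4)² + 3·(-4) + 9) = 1/13. Then B = -A = -1/13, C = -A·(3 - 4) = 1/13
Result: (1/13)/(z + 4) - ((1/13)z - 1/13)/(z² + 3z + 9)


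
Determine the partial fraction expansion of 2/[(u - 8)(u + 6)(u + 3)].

Using cover-up method: A = 1/77, B = 1/21, C = -2/33
Result: (1/77)/(u - 8) + (1/21)/(u + 6) - (2/33)/(u + 3)


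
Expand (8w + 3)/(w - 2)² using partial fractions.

(8w + 3) = A(w - 2) + B. At w = 2: B = 8·2 + 3 = 19. Coeff of w: A = 8
Result: 8/(w - 2) + 19/(w - 2)²


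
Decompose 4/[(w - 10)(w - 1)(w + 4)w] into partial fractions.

Using Heaviside cover-up: (1/315)/(w - 10) - (4/45)/(w - 1) - (1/70)/(w + 4) + (1/10)/w


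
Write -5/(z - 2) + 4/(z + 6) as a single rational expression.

Common denominator (z - 2)(z + 6). Numerator: -5(z + 6) + 4(z - 2) = (-5z - 30) + (4z - 8) = -z - 38
Result: (-z - 38)/[(z - 2)(z + 6)]


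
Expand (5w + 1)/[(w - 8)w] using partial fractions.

At w=8: A = (5·8 + 1)/(8 - 0) = 41/8. At w=0: B = (5·0 + 1)/(0 - 8) = -1/8
Result: (41/8)/(w - 8) - (1/8)/w


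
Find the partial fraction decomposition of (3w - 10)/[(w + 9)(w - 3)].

At w=-9: P = (3·(-9) - 10)/(-9 - 3) = 37/12. At w=3: Q = (3·3 - 10)/(3 + 9) = -1/12
Result: (37/12)/(w + 9) - (1/12)/(w - 3)


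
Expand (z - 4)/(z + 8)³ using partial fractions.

(z - 4) = α(z + 8)² + β(z + 8) + γ. At z = -8: γ = 1·(-8) - 4 = -12. Coefficients: α = 0, β = 1
Result: 1/(z + 8)² - 12/(z + 8)³


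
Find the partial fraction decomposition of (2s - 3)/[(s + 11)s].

At s=-11: α = (2·(-11) - 3)/(-11 - 0) = 25/11. At s=0: β = (2·0 - 3)/(0 + 11) = -3/11
Result: (25/11)/(s + 11) - (3/11)/s


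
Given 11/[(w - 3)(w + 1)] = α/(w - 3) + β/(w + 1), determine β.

Cover-up at w = -1: β = 11/(-1 - 3) = -11/4


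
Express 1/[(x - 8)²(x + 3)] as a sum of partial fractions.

Cover-up at x=-3: C = 1/(-3 - 8)² = 1/121. Cover-up at x=8: B = 1/(8 + 3) = 1/11. Comparing x² coeff: A = -C = -1/121
Result: (-1/121)/(x - 8) + (1/11)/(x - 8)² + (1/121)/(x + 3)


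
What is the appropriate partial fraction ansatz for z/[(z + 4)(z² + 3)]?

Linear + irreducible quadratic: P/(z + 4) + (Qz + R)/(z² + 3)


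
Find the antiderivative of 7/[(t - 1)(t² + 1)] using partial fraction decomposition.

Cover-up at t=1: α = 7/(1²+1) = 7/2. Coeff matching: β = -7/2, γ = -7/2. Decomposition: (7/2)/(t - 1) - ((7/2)t + 7/2)/(t² + 1). Integrate: linear → ln, quadratic → (1/2)ln + arctan: (7/2) ln|(t - 1)| - (7/4) ln(t² + 1) - (7/2) arctan(t) + C


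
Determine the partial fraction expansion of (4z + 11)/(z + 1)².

(4z + 11) = P(z + 1) + Q. At z = -1: Q = 4·(-1) + 11 = 7. Coeff of z: P = 4
Result: 4/(z + 1) + 7/(z + 1)²


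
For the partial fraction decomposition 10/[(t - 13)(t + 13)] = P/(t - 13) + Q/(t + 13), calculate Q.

Cover-up at t = -13: Q = 10/(-13 - 13) = -10/26 = -5/13


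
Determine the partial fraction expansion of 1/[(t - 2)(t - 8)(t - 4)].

Using cover-up method: P = 1/12, Q = 1/24, R = -1/8
Result: (1/12)/(t - 2) + (1/24)/(t - 8) - (1/8)/(t - 4)


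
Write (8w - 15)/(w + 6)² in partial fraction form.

(8w - 15) = P(w + 6) + Q. At w = -6: Q = 8·(-6) - 15 = -63. Coeff of w: P = 8
Result: 8/(w + 6) - 63/(w + 6)²


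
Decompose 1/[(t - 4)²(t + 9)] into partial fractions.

Cover-up at t=-9: γ = 1/(-9 - 4)² = 1/169. Cover-up at t=4: β = 1/(4 + 9) = 1/13. Comparing t² coeff: α = -γ = -1/169
Result: (-1/169)/(t - 4) + (1/13)/(t - 4)² + (1/169)/(t + 9)


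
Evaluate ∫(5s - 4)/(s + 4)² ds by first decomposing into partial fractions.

Decompose: α = 5, β = 5·(-4) - 4 = -24, so (5s - 4)/(s + 4)² = 5/(s + 4) - 24/(s + 4)². Integrate: ∫ α/(s + 4) ds = 5 ln|(s + 4)|; ∫ β/(s + 4)² ds = 24/(s + 4). Sum: 5 ln|(s + 4)| + 24/(s + 4) + C


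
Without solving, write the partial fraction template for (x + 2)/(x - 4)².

Repeated linear factor: P/(x - 4) + Q/(x - 4)²


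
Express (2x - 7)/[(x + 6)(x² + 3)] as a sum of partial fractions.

At x=-6: A = (2·(-6) - 7)/((-6)² + 3) = -19/39. B = -A = 19/39, C = 2 - (-6)·A = -12/13
Result: (-19/39)/(x + 6) + ((19/39)x - 12/13)/(x² + 3)


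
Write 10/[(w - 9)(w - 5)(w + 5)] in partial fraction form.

Using cover-up method: P = 5/28, Q = -1/4, R = 1/14
Result: (5/28)/(w - 9) - (1/4)/(w - 5) + (1/14)/(w + 5)


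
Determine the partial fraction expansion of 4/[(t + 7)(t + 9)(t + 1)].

Using cover-up method: P = -1/3, Q = 1/4, R = 1/12
Result: (-1/3)/(t + 7) + (1/4)/(t + 9) + (1/12)/(t + 1)


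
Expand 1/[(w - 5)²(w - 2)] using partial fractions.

Cover-up at w=2: γ = 1/(2 - 5)² = 1/9. Cover-up at w=5: β = 1/(5 - 2) = 1/3. Comparing w² coeff: α = -γ = -1/9
Result: (-1/9)/(w - 5) + (1/3)/(w - 5)² + (1/9)/(w - 2)


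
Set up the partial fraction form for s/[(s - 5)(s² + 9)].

Linear + irreducible quadratic: P/(s - 5) + (Qs + R)/(s² + 9)


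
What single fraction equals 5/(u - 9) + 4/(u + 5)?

Common denominator (u - 9)(u + 5). Numerator: 5(u + 5) + 4(u - 9) = (5u + 25) + (4u - 36) = 9u - 11
Result: (9u - 11)/[(u - 9)(u + 5)]


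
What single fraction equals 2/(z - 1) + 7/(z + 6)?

Common denominator (z - 1)(z + 6). Numerator: 2(z + 6) + 7(z - 1) = (2z + 12) + (7z - 7) = 9z + 5
Result: (9z + 5)/[(z - 1)(z + 6)]


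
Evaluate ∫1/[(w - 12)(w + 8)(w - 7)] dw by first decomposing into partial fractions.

Cover-up: α = 1/100, β = 1/300, γ = -1/75. Decomposition: (1/100)/(w - 12) + (1/300)/(w + 8) - (1/75)/(w - 7). Integrate each term: (1/100) ln|(w - 12)| + (1/300) ln|(w + 8)| - (1/75) ln|(w - 7)| + C


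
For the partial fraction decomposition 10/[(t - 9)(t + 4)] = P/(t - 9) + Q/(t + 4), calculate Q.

Cover-up at t = -4: Q = 10/(-4 - 9) = -10/13


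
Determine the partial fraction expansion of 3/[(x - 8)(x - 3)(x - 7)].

Using cover-up method: α = 3/5, β = 3/20, γ = -3/4
Result: (3/5)/(x - 8) + (3/20)/(x - 3) - (3/4)/(x - 7)


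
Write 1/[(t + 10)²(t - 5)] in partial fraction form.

Cover-up at t=5: C = 1/(5 + 10)² = 1/225. Cover-up at t=-10: B = 1/(-10 - 5) = -1/15. Comparing t² coeff: A = -C = -1/225
Result: (-1/225)/(t + 10) - (1/15)/(t + 10)² + (1/225)/(t - 5)


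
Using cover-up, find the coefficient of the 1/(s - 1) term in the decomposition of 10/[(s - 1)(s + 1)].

Cover (s - 1), set s=1: 10/((s + 1) at s=1) = 10/(2) = 5


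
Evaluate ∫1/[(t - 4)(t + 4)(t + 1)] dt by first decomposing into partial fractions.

Cover-up: α = 1/40, β = 1/24, γ = -1/15. Decomposition: (1/40)/(t - 4) + (1/24)/(t + 4) - (1/15)/(t + 1). Integrate each term: (1/40) ln|(t - 4)| + (1/24) ln|(t + 4)| - (1/15) ln|(t + 1)| + C


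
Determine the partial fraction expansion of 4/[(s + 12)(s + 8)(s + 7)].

Using cover-up method: α = 1/5, β = -1, γ = 4/5
Result: (1/5)/(s + 12) - 1/(s + 8) + (4/5)/(s + 7)


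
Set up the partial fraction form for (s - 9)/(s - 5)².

Repeated linear factor: P/(s - 5) + Q/(s - 5)²


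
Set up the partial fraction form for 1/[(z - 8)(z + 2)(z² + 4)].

Two linear + quadratic: A/(z - 8) + B/(z + 2) + (Cz + D)/(z² + 4)


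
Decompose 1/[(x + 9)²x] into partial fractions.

Cover-up at x=0: γ = 1/(0 + 9)² = 1/81. Cover-up at x=-9: β = 1/(-9 - 0) = -1/9. Comparing x² coeff: α = -γ = -1/81
Result: (-1/81)/(x + 9) - (1/9)/(x + 9)² + (1/81)/x


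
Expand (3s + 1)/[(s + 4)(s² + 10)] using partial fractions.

At s=-4: P = (3·(-4) + 1)/((-4)² + 10) = -11/26. Q = -P = 11/26, R = 3 - (-4)·P = 17/13
Result: (-11/26)/(s + 4) + ((11/26)s + 17/13)/(s² + 10)


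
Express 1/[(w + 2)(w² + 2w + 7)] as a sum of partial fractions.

Cover-up at w = -2: P = 1/((-2)² + 2·(-2) + 7) = 1/7. Then Q = -P = -1/7, R = -P·(2 - 2) = 0
Result: (1/7)/(w + 2) - ((1/7)w)/(w² + 2w + 7)


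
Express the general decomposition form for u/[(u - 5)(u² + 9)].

Linear + irreducible quadratic: P/(u - 5) + (Qu + R)/(u² + 9)


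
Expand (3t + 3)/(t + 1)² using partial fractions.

(3t + 3) = P(t + 1) + Q. At t = -1: Q = 3·(-1) + 3 = 0. Coeff of t: P = 3
Result: 3/(t + 1)


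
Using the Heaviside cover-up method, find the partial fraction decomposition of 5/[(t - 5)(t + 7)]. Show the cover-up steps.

Cover (t - 5): set t=5, get A = 5/(5 + 7) = 5/12. Cover (t + 7): set t=-7, get B = 5/(-7 - 5) = -5/12.
Result: (5/12)/(t - 5) - (5/12)/(t + 7)


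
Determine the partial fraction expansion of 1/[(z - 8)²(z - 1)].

Cover-up at z=1: C = 1/(1 - 8)² = 1/49. Cover-up at z=8: B = 1/(8 - 1) = 1/7. Comparing z² coeff: A = -C = -1/49
Result: (-1/49)/(z - 8) + (1/7)/(z - 8)² + (1/49)/(z - 1)


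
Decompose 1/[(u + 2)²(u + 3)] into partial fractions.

Cover-up at u=-3: R = 1/(-3 + 2)² = 1. Cover-up at u=-2: Q = 1/(-2 + 3) = 1. Comparing u² coeff: P = -R = -1
Result: -1/(u + 2) + 1/(u + 2)² + 1/(u + 3)


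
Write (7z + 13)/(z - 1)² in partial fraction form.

(7z + 13) = A(z - 1) + B. At z = 1: B = 7·1 + 13 = 20. Coeff of z: A = 7
Result: 7/(z - 1) + 20/(z - 1)²


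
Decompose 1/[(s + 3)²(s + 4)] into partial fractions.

Cover-up at s=-4: C = 1/(-4 + 3)² = 1. Cover-up at s=-3: B = 1/(-3 + 4) = 1. Comparing s² coeff: A = -C = -1
Result: -1/(s + 3) + 1/(s + 3)² + 1/(s + 4)


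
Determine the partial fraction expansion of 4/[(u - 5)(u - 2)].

4/(u - 5)(u - 2) = P/(u - 5) + Q/(u - 2). P = 4/(5 - 2) = 4/3, Q = 4/(2 - 5) = -4/3
Result: (4/3)/(u - 5) - (4/3)/(u - 2)


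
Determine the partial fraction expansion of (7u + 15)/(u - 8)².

(7u + 15) = A(u - 8) + B. At u = 8: B = 7·8 + 15 = 71. Coeff of u: A = 7
Result: 7/(u - 8) + 71/(u - 8)²


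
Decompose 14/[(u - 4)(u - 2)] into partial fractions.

14/(u - 4)(u - 2) = P/(u - 4) + Q/(u - 2). P = 14/(4 - 2) = 7, Q = 14/(2 - 4) = -7
Result: 7/(u - 4) - 7/(u - 2)


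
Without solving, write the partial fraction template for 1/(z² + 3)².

Repeated quadratic factor: (Pz + Q)/(z² + 3) + (Rz + S)/(z² + 3)²


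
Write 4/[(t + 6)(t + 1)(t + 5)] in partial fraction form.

Using cover-up method: α = 4/5, β = 1/5, γ = -1
Result: (4/5)/(t + 6) + (1/5)/(t + 1) - 1/(t + 5)


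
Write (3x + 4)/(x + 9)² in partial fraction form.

(3x + 4) = P(x + 9) + Q. At x = -9: Q = 3·(-9) + 4 = -23. Coeff of x: P = 3
Result: 3/(x + 9) - 23/(x + 9)²


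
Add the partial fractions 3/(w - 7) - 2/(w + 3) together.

Common denominator (w - 7)(w + 3). Numerator: 3(w + 3) - 2(w - 7) = (3w + 9) - (2w - 14) = w + 23
Result: (w + 23)/[(w - 7)(w + 3)]


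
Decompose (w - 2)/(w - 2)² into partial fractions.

(w - 2) = P(w - 2) + Q. At w = 2: Q = 1·2 - 2 = 0. Coeff of w: P = 1
Result: 1/(w - 2)


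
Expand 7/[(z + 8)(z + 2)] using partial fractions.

7/(z + 8)(z + 2) = α/(z + 8) + β/(z + 2). α = 7/(-8 + 2) = -7/6, β = 7/(-2 + 8) = 7/6
Result: (-7/6)/(z + 8) + (7/6)/(z + 2)


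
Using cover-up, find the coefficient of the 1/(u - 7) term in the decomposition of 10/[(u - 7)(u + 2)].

Cover (u - 7), set u=7: 10/((u + 2) at u=7) = 10/(9) = 10/9


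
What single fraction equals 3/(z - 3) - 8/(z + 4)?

Common denominator (z - 3)(z + 4). Numerator: 3(z + 4) - 8(z - 3) = (3z + 12) - (8z - 24) = -5z + 36
Result: (-5z + 36)/[(z - 3)(z + 4)]


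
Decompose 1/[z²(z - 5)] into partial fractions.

Cover-up at z=5: γ = 1/(5 - 0)² = 1/25. Cover-up at z=0: β = 1/(0 - 5) = -1/5. Comparing z² coeff: α = -γ = -1/25
Result: (-1/25)/z - (1/5)/z² + (1/25)/(z - 5)


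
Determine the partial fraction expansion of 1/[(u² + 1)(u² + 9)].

Coefficient matching gives P = R = 0, Q = 1/(9-1) = 1/8, S = -Q = -1/8
Result: (1/8)/(u² + 1) - (1/8)/(u² + 9)


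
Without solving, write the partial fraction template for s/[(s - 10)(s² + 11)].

Linear + irreducible quadratic: A/(s - 10) + (Bs + C)/(s² + 11)


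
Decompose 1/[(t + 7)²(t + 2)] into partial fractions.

Cover-up at t=-2: R = 1/(-2 + 7)² = 1/25. Cover-up at t=-7: Q = 1/(-7 + 2) = -1/5. Comparing t² coeff: P = -R = -1/25
Result: (-1/25)/(t + 7) - (1/5)/(t + 7)² + (1/25)/(t + 2)


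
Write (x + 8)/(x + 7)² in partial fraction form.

(x + 8) = P(x + 7) + Q. At x = -7: Q = 1·(-7) + 8 = 1. Coeff of x: P = 1
Result: 1/(x + 7) + 1/(x + 7)²


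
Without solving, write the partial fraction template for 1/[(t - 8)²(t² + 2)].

Repeated linear + quadratic: P/(t - 8) + Q/(t - 8)² + (Rt + S)/(t² + 2)


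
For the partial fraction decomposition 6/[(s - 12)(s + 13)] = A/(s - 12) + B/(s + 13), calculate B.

Cover-up at s = -13: B = 6/(-13 - 12) = -6/25


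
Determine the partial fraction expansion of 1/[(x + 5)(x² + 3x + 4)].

Cover-up at x = -5: α = 1/((-5)² + 3·(-5) + 4) = 1/14. Then β = -α = -1/14, γ = -α·(3 - 5) = 1/7
Result: (1/14)/(x + 5) - ((1/14)x - 1/7)/(x² + 3x + 4)


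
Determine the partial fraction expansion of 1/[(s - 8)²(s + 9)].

Cover-up at s=-9: R = 1/(-9 - 8)² = 1/289. Cover-up at s=8: Q = 1/(8 + 9) = 1/17. Comparing s² coeff: P = -R = -1/289
Result: (-1/289)/(s - 8) + (1/17)/(s - 8)² + (1/289)/(s + 9)


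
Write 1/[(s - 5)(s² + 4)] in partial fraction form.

Cover-up at s = 5: P = 1/(5² + 4) = 1/29. Then Q = -P = -1/29, R = -P·(0 + 5) = -5/29
Result: (1/29)/(s - 5) - ((1/29)s + 5/29)/(s² + 4)


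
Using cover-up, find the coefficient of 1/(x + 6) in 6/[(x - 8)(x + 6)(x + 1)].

Cover (x + 6), set x=-6: 6/[(-6 - 8)(-6 + 1)] = 3/35


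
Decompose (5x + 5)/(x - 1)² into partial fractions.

(5x + 5) = P(x - 1) + Q. At x = 1: Q = 5·1 + 5 = 10. Coeff of x: P = 5
Result: 5/(x - 1) + 10/(x - 1)²


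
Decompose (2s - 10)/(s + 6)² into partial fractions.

(2s - 10) = A(s + 6) + B. At s = -6: B = 2·(-6) - 10 = -22. Coeff of s: A = 2
Result: 2/(s + 6) - 22/(s + 6)²


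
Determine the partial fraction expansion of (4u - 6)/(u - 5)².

(4u - 6) = A(u - 5) + B. At u = 5: B = 4·5 - 6 = 14. Coeff of u: A = 4
Result: 4/(u - 5) + 14/(u - 5)²


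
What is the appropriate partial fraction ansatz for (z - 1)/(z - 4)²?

Repeated linear factor: A/(z - 4) + B/(z - 4)²


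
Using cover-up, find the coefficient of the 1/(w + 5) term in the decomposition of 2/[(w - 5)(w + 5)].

Cover (w + 5), set w=-5: 2/((w - 5) at w=-5) = 2/(-10) = -1/5


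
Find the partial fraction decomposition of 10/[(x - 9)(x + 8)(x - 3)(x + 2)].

Using Heaviside cover-up: (5/561)/(x - 9) - (5/561)/(x + 8) - (1/33)/(x - 3) + (1/33)/(x + 2)


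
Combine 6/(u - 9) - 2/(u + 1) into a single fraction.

Common denominator (u - 9)(u + 1). Numerator: 6(u + 1) - 2(u - 9) = (6u + 6) - (2u - 18) = 4u + 24
Result: (4u + 24)/[(u - 9)(u + 1)]


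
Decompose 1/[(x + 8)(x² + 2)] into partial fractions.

Cover-up at x = -8: P = 1/((-8)² + 2) = 1/66. Then Q = -P = -1/66, R = -P·(0 - 8) = 4/33
Result: (1/66)/(x + 8) - ((1/66)x - 4/33)/(x² + 2)


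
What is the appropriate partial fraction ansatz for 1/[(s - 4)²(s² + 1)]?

Repeated linear + quadratic: α/(s - 4) + β/(s - 4)² + (γs + δ)/(s² + 1)


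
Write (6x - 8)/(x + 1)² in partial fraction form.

(6x - 8) = P(x + 1) + Q. At x = -1: Q = 6·(-1) - 8 = -14. Coeff of x: P = 6
Result: 6/(x + 1) - 14/(x + 1)²


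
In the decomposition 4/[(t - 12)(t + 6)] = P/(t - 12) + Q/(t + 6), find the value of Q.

Cover-up at t = -6: Q = 4/(-6 - 12) = -4/18 = -2/9


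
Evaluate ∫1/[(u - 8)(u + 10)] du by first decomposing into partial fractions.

Decompose: 1/[(u - 8)(u + 10)] = (1/18)/(u - 8) - (1/18)/(u + 10). Integrate each term: (1/18) ln|(u - 8)| - (1/18) ln|(u + 10)| + C


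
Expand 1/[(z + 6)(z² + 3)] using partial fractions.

Cover-up at z = -6: α = 1/((-6)² + 3) = 1/39. Then β = -α = -1/39, γ = -α·(0 - 6) = 2/13
Result: (1/39)/(z + 6) - ((1/39)z - 2/13)/(z² + 3)


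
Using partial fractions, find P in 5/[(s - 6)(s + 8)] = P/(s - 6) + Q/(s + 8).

Cover-up at s = 6: P = 5/(6 + 8) = 5/14


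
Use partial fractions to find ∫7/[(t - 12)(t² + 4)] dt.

Cover-up at t=12: α = 7/(12²+4) = 7/148. Coeff matching: β = -7/148, γ = -21/37. Decomposition: (7/148)/(t - 12) - ((7/148)t + 21/37)/(t² + 4). Integrate: linear → ln, quadratic → (1/2)ln + arctan: (7/148) ln|(t - 12)| - (7/296) ln(t² + 4) - (21/74) arctan(t/2) + C


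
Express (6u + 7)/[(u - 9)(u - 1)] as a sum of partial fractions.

At u=9: P = (6·9 + 7)/(9 - 1) = 61/8. At u=1: Q = (6·1 + 7)/(1 - 9) = -13/8
Result: (61/8)/(u - 9) - (13/8)/(u - 1)


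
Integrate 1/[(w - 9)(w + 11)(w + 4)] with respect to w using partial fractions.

Cover-up: α = 1/260, β = 1/140, γ = -1/91. Decomposition: (1/260)/(w - 9) + (1/140)/(w + 11) - (1/91)/(w + 4). Integrate each term: (1/260) ln|(w - 9)| + (1/140) ln|(w + 11)| - (1/91) ln|(w + 4)| + C


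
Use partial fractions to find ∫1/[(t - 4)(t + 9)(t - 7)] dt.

Cover-up: A = -1/39, B = 1/208, C = 1/48. Decomposition: (-1/39)/(t - 4) + (1/208)/(t + 9) + (1/48)/(t - 7). Integrate each term: (-1/39) ln|(t - 4)| + (1/208) ln|(t + 9)| + (1/48) ln|(t - 7)| + C


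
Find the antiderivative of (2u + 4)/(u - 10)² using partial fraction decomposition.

Decompose: A = 2, B = 2·10 + 4 = 24, so (2u + 4)/(u - 10)² = 2/(u - 10) + 24/(u - 10)². Integrate: ∫ A/(u - 10) du = 2 ln|(u - 10)|; ∫ B/(u - 10)² du = -24/(u - 10). Sum: 2 ln|(u - 10)| - 24/(u - 10) + C


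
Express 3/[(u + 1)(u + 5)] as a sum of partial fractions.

3/(u + 1)(u + 5) = P/(u + 1) + Q/(u + 5). P = 3/(-1 + 5) = 3/4, Q = 3/(-5 + 1) = -3/4
Result: (3/4)/(u + 1) - (3/4)/(u + 5)


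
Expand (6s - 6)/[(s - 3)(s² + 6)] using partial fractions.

At s=3: A = (6·3 - 6)/(3² + 6) = 4/5. B = -A = -4/5, C = 6 - 3·A = 18/5
Result: (4/5)/(s - 3) - ((4/5)s - 18/5)/(s² + 6)


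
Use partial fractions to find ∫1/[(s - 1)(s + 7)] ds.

Decompose: 1/[(s - 1)(s + 7)] = (1/8)/(s - 1) - (1/8)/(s + 7). Integrate each term: (1/8) ln|(s - 1)| - (1/8) ln|(s + 7)| + C


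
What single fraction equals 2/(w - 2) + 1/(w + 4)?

Common denominator (w - 2)(w + 4). Numerator: 2(w + 4) + 1(w - 2) = (2w + 8) + (w - 2) = 3w + 6
Result: (3w + 6)/[(w - 2)(w + 4)]


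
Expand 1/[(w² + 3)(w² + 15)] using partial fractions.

Coefficient matching gives A = C = 0, B = 1/(15-3) = 1/12, D = -B = -1/12
Result: (1/12)/(w² + 3) - (1/12)/(w² + 15)


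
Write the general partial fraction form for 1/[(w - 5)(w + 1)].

Distinct linear factors: P/(w - 5) + Q/(w + 1)


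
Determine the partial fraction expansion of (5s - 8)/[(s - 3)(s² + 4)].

At s=3: α = (5·3 - 8)/(3² + 4) = 7/13. β = -α = -7/13, γ = 5 - 3·α = 44/13
Result: (7/13)/(s - 3) - ((7/13)s - 44/13)/(s² + 4)


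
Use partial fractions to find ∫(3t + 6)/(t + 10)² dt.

Decompose: A = 3, B = 3·(-10) + 6 = -24, so (3t + 6)/(t + 10)² = 3/(t + 10) - 24/(t + 10)². Integrate: ∫ A/(t + 10) dt = 3 ln|(t + 10)|; ∫ B/(t + 10)² dt = 24/(t + 10). Sum: 3 ln|(t + 10)| + 24/(t + 10) + C


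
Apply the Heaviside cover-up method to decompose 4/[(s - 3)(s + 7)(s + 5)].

Cover (s - 3), s=3: A = 4/[(3 + 7)(3 + 5)] = 1/20. Cover (s + 7), s=-7: B = 4/[(-7 - 3)(-7 + 5)] = 1/5. Cover (s + 5), s=-5: C = 4/[(-5 - 3)(-5 + 7)] = -1/4.
Result: (1/20)/(s - 3) + (1/5)/(s + 7) - (1/4)/(s + 5)


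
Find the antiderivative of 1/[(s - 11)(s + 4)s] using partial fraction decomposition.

Cover-up: α = 1/165, β = 1/60, γ = -1/44. Decomposition: (1/165)/(s - 11) + (1/60)/(s + 4) - (1/44)/s. Integrate each term: (1/165) ln|(s - 11)| + (1/60) ln|(s + 4)| - (1/44) ln|s| + C


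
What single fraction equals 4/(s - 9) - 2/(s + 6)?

Common denominator (s - 9)(s + 6). Numerator: 4(s + 6) - 2(s - 9) = (4s + 24) - (2s - 18) = 2s + 42
Result: (2s + 42)/[(s - 9)(s + 6)]


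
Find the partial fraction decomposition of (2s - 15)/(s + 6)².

(2s - 15) = P(s + 6) + Q. At s = -6: Q = 2·(-6) - 15 = -27. Coeff of s: P = 2
Result: 2/(s + 6) - 27/(s + 6)²


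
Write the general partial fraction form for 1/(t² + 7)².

Repeated quadratic factor: (At + B)/(t² + 7) + (Ct + D)/(t² + 7)²


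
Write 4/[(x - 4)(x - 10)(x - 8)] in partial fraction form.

Using cover-up method: A = 1/6, B = 1/3, C = -1/2
Result: (1/6)/(x - 4) + (1/3)/(x - 10) - (1/2)/(x - 8)


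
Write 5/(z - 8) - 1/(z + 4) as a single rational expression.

Common denominator (z - 8)(z + 4). Numerator: 5(z + 4) - 1(z - 8) = (5z + 20) - (z - 8) = 4z + 28
Result: (4z + 28)/[(z - 8)(z + 4)]


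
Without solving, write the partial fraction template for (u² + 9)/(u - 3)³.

Repeated linear factor (power 3): α/(u - 3) + β/(u - 3)² + γ/(u - 3)³


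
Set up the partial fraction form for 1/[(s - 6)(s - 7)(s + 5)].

Three distinct linear factors: A/(s - 6) + B/(s - 7) + C/(s + 5)


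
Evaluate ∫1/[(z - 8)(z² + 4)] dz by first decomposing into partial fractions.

Cover-up at z=8: α = 1/(8²+4) = 1/68. Coeff matching: β = -1/68, γ = -2/17. Decomposition: (1/68)/(z - 8) - ((1/68)z + 2/17)/(z² + 4). Integrate: linear → ln, quadratic → (1/2)ln + arctan: (1/68) ln|(z - 8)| - (1/136) ln(z² + 4) - (1/17) arctan(z/2) + C


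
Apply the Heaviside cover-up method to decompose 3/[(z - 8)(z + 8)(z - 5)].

Cover (z - 8), z=8: P = 3/[(8 + 8)(8 - 5)] = 1/16. Cover (z + 8), z=-8: Q = 3/[(-8 - 8)(-8 - 5)] = 3/208. Cover (z - 5), z=5: R = 3/[(5 - 8)(5 + 8)] = -1/13.
Result: (1/16)/(z - 8) + (3/208)/(z + 8) - (1/13)/(z - 5)


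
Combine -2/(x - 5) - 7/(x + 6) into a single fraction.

Common denominator (x - 5)(x + 6). Numerator: -2(x + 6) - 7(x - 5) = (-2x - 12) - (7x - 35) = -9x + 23
Result: (-9x + 23)/[(x - 5)(x + 6)]


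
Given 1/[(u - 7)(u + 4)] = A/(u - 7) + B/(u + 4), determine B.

Cover-up at u = -4: B = 1/(-4 - 7) = -1/11


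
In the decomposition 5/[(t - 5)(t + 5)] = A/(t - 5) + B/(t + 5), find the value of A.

Cover-up at t = 5: A = 5/(5 + 5) = 5/10 = 1/2


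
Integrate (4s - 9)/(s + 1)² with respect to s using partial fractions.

Decompose: P = 4, Q = 4·(-1) - 9 = -13, so (4s - 9)/(s + 1)² = 4/(s + 1) - 13/(s + 1)². Integrate: ∫ P/(s + 1) ds = 4 ln|(s + 1)|; ∫ Q/(s + 1)² ds = 13/(s + 1). Sum: 4 ln|(s + 1)| + 13/(s + 1) + C


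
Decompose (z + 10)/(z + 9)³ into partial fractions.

(z + 10) = P(z + 9)² + Q(z + 9) + R. At z = -9: R = 1·(-9) + 10 = 1. Coefficients: P = 0, Q = 1
Result: 1/(z + 9)² + 1/(z + 9)³


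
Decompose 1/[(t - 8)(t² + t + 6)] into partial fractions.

Cover-up at t = 8: A = 1/(8² + 1·8 + 6) = 1/78. Then B = -A = -1/78, C = -A·(1 + 8) = -3/26
Result: (1/78)/(t - 8) - ((1/78)t + 3/26)/(t² + t + 6)


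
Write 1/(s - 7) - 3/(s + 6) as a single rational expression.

Common denominator (s - 7)(s + 6). Numerator: 1(s + 6) - 3(s - 7) = (s + 6) - (3s - 21) = -2s + 27
Result: (-2s + 27)/[(s - 7)(s + 6)]


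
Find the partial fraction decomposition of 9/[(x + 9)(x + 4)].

9/(x + 9)(x + 4) = P/(x + 9) + Q/(x + 4). P = 9/(-9 + 4) = -9/5, Q = 9/(-4 + 9) = 9/5
Result: (-9/5)/(x + 9) + (9/5)/(x + 4)


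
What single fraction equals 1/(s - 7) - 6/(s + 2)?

Common denominator (s - 7)(s + 2). Numerator: 1(s + 2) - 6(s - 7) = (s + 2) - (6s - 42) = -5s + 44
Result: (-5s + 44)/[(s - 7)(s + 2)]


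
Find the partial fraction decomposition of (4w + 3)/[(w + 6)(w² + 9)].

At w=-6: A = (4·(-6) + 3)/((-6)² + 9) = -7/15. B = -A = 7/15, C = 4 - (-6)·A = 6/5
Result: (-7/15)/(w + 6) + ((7/15)w + 6/5)/(w² + 9)


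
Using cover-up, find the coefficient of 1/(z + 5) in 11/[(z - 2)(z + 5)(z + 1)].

Cover (z + 5), set z=-5: 11/[(-5 - 2)(-5 + 1)] = 11/28


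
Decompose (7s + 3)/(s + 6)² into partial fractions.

(7s + 3) = α(s + 6) + β. At s = -6: β = 7·(-6) + 3 = -39. Coeff of s: α = 7
Result: 7/(s + 6) - 39/(s + 6)²


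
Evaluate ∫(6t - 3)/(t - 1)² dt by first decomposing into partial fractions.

Decompose: P = 6, Q = 6·1 - 3 = 3, so (6t - 3)/(t - 1)² = 6/(t - 1) + 3/(t - 1)². Integrate: ∫ P/(t - 1) dt = 6 ln|(t - 1)|; ∫ Q/(t - 1)² dt = -3/(t - 1). Sum: 6 ln|(t - 1)| - 3/(t - 1) + C


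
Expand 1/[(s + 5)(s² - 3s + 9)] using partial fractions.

Cover-up at s = -5: A = 1/((-5)² - 3·(-5) + 9) = 1/49. Then B = -A = -1/49, C = -A·(-3 - 5) = 8/49
Result: (1/49)/(s + 5) - ((1/49)s - 8/49)/(s² - 3s + 9)


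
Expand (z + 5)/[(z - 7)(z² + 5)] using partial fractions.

At z=7: A = (1·7 + 5)/(7² + 5) = 2/9. B = -A = -2/9, C = 1 - 7·A = -5/9
Result: (2/9)/(z - 7) - ((2/9)z + 5/9)/(z² + 5)


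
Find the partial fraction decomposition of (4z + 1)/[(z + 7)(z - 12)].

At z=-7: P = (4·(-7) + 1)/(-7 - 12) = 27/19. At z=12: Q = (4·12 + 1)/(12 + 7) = 49/19
Result: (27/19)/(z + 7) + (49/19)/(z - 12)


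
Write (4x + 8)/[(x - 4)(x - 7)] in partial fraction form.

At x=4: P = (4·4 + 8)/(4 - 7) = -8. At x=7: Q = (4·7 + 8)/(7 - 4) = 12
Result: -8/(x - 4) + 12/(x - 7)


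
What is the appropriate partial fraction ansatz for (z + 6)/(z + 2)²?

Repeated linear factor: A/(z + 2) + B/(z + 2)²


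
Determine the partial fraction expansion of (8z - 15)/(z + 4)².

(8z - 15) = α(z + 4) + β. At z = -4: β = 8·(-4) - 15 = -47. Coeff of z: α = 8
Result: 8/(z + 4) - 47/(z + 4)²


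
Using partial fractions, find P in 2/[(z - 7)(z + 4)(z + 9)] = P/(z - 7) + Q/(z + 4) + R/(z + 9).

Cover-up at z = 7: P = 2/[(7 + 4)(7 + 9)] = 2/[(11)(16)] = 2/176 = 1/88


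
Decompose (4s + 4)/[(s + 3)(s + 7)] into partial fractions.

At s=-3: α = (4·(-3) + 4)/(-3 + 7) = -2. At s=-7: β = (4·(-7) + 4)/(-7 + 3) = 6
Result: -2/(s + 3) + 6/(s + 7)


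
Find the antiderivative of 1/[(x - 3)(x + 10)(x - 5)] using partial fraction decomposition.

Cover-up: A = -1/26, B = 1/195, C = 1/30. Decomposition: (-1/26)/(x - 3) + (1/195)/(x + 10) + (1/30)/(x - 5). Integrate each term: (-1/26) ln|(x - 3)| + (1/195) ln|(x + 10)| + (1/30) ln|(x - 5)| + C


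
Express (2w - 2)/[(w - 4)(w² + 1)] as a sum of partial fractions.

At w=4: α = (2·4 - 2)/(4² + 1) = 6/17. β = -α = -6/17, γ = 2 - 4·α = 10/17
Result: (6/17)/(w - 4) - ((6/17)w - 10/17)/(w² + 1)


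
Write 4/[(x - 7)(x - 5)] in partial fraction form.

4/(x - 7)(x - 5) = P/(x - 7) + Q/(x - 5). P = 4/(7 - 5) = 2, Q = 4/(5 - 7) = -2
Result: 2/(x - 7) - 2/(x - 5)


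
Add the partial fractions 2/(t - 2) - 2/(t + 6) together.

Common denominator (t - 2)(t + 6). Numerator: 2(t + 6) - 2(t - 2) = (2t + 12) - (2t - 4) = 16
Result: (16)/[(t - 2)(t + 6)]


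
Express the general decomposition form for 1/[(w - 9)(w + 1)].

Distinct linear factors: α/(w - 9) + β/(w + 1)


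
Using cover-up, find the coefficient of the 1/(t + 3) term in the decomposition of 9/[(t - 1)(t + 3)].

Cover (t + 3), set t=-3: 9/((t - 1) at t=-3) = 9/(-4) = -9/4


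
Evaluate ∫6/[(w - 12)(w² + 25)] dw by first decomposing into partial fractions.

Cover-up at w=12: A = 6/(12²+25) = 6/169. Coeff matching: B = -6/169, C = -72/169. Decomposition: (6/169)/(w - 12) - ((6/169)w + 72/169)/(w² + 25). Integrate: linear → ln, quadratic → (1/2)ln + arctan: (6/169) ln|(w - 12)| - (3/169) ln(w² + 25) - (72/845) arctan(w/5) + C


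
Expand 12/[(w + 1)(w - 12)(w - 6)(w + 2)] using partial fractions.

Using Heaviside cover-up: (12/91)/(w + 1) + (1/91)/(w - 12) - (1/28)/(w - 6) - (3/28)/(w + 2)


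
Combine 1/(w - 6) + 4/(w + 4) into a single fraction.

Common denominator (w - 6)(w + 4). Numerator: 1(w + 4) + 4(w - 6) = (w + 4) + (4w - 24) = 5w - 20
Result: (5w - 20)/[(w - 6)(w + 4)]


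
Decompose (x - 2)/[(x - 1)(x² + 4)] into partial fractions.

At x=1: P = (1·1 - 2)/(1² + 4) = -1/5. Q = -P = 1/5, R = 1 - 1·P = 6/5
Result: (-1/5)/(x - 1) + ((1/5)x + 6/5)/(x² + 4)


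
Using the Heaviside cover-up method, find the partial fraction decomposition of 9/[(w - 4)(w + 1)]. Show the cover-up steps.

Cover (w - 4): set w=4, get P = 9/(4 + 1) = 9/5. Cover (w + 1): set w=-1, get Q = 9/(-1 - 4) = -9/5.
Result: (9/5)/(w - 4) - (9/5)/(w + 1)


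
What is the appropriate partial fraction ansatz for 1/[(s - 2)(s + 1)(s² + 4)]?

Two linear + quadratic: A/(s - 2) + B/(s + 1) + (Cs + D)/(s² + 4)


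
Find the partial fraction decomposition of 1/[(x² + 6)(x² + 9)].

Coefficient matching gives P = R = 0, Q = 1/(9-6) = 1/3, S = -Q = -1/3
Result: (1/3)/(x² + 6) - (1/3)/(x² + 9)


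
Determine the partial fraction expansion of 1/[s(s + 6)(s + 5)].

Using cover-up method: A = 1/30, B = 1/6, C = -1/5
Result: (1/30)/s + (1/6)/(s + 6) - (1/5)/(s + 5)


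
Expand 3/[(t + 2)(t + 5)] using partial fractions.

3/(t + 2)(t + 5) = A/(t + 2) + B/(t + 5). A = 3/(-2 + 5) = 1, B = 3/(-5 + 2) = -1
Result: 1/(t + 2) - 1/(t + 5)


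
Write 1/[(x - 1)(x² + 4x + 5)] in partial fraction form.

Cover-up at x = 1: A = 1/(1² + 4·1 + 5) = 1/10. Then B = -A = -1/10, C = -A·(4 + 1) = -1/2
Result: (1/10)/(x - 1) - ((1/10)x + 1/2)/(x² + 4x + 5)


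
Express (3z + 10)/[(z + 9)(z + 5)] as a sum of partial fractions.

At z=-9: A = (3·(-9) + 10)/(-9 + 5) = 17/4. At z=-5: B = (3·(-5) + 10)/(-5 + 9) = -5/4
Result: (17/4)/(z + 9) - (5/4)/(z + 5)


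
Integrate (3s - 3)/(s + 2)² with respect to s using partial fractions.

Decompose: α = 3, β = 3·(-2) - 3 = -9, so (3s - 3)/(s + 2)² = 3/(s + 2) - 9/(s + 2)². Integrate: ∫ α/(s + 2) ds = 3 ln|(s + 2)|; ∫ β/(s + 2)² ds = 9/(s + 2). Sum: 3 ln|(s + 2)| + 9/(s + 2) + C


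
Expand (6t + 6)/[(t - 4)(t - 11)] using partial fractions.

At t=4: A = (6·4 + 6)/(4 - 11) = -30/7. At t=11: B = (6·11 + 6)/(11 - 4) = 72/7
Result: (-30/7)/(t - 4) + (72/7)/(t - 11)


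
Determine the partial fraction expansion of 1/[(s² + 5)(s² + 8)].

Coefficient matching gives α = γ = 0, β = 1/(8-5) = 1/3, δ = -β = -1/3
Result: (1/3)/(s² + 5) - (1/3)/(s² + 8)


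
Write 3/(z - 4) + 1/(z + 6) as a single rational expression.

Common denominator (z - 4)(z + 6). Numerator: 3(z + 6) + 1(z - 4) = (3z + 18) + (z - 4) = 4z + 14
Result: (4z + 14)/[(z - 4)(z + 6)]


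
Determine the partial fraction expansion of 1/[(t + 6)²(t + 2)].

Cover-up at t=-2: R = 1/(-2 + 6)² = 1/16. Cover-up at t=-6: Q = 1/(-6 + 2) = -1/4. Comparing t² coeff: P = -R = -1/16
Result: (-1/16)/(t + 6) - (1/4)/(t + 6)² + (1/16)/(t + 2)


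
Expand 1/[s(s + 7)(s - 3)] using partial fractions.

Using cover-up method: α = -1/21, β = 1/70, γ = 1/30
Result: (-1/21)/s + (1/70)/(s + 7) + (1/30)/(s - 3)


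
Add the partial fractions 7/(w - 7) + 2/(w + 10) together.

Common denominator (w - 7)(w + 10). Numerator: 7(w + 10) + 2(w - 7) = (7w + 70) + (2w - 14) = 9w + 56
Result: (9w + 56)/[(w - 7)(w + 10)]


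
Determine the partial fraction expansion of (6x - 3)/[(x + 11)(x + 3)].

At x=-11: P = (6·(-11) - 3)/(-11 + 3) = 69/8. At x=-3: Q = (6·(-3) - 3)/(-3 + 11) = -21/8
Result: (69/8)/(x + 11) - (21/8)/(x + 3)


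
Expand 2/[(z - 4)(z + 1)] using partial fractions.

2/(z - 4)(z + 1) = α/(z - 4) + β/(z + 1). α = 2/(4 + 1) = 2/5, β = 2/(-1 - 4) = -2/5
Result: (2/5)/(z - 4) - (2/5)/(z + 1)


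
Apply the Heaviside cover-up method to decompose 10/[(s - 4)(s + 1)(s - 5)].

Cover (s - 4), s=4: A = 10/[(4 + 1)(4 - 5)] = -2. Cover (s + 1), s=-1: B = 10/[(-1 - 4)(-1 - 5)] = 1/3. Cover (s - 5), s=5: C = 10/[(5 - 4)(5 + 1)] = 5/3.
Result: -2/(s - 4) + (1/3)/(s + 1) + (5/3)/(s - 5)


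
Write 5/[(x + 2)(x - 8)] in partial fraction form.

5/(x + 2)(x - 8) = α/(x + 2) + β/(x - 8). α = 5/(-2 - 8) = -1/2, β = 5/(8 + 2) = 1/2
Result: (-1/2)/(x + 2) + (1/2)/(x - 8)


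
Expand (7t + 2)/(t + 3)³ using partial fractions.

(7t + 2) = α(t + 3)² + β(t + 3) + γ. At t = -3: γ = 7·(-3) + 2 = -19. Coefficients: α = 0, β = 7
Result: 7/(t + 3)² - 19/(t + 3)³


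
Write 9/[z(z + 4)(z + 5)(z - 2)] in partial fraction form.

Using Heaviside cover-up: (-9/40)/z + (3/8)/(z + 4) - (9/35)/(z + 5) + (3/28)/(z - 2)


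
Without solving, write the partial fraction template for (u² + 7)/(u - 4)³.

Repeated linear factor (power 3): A/(u - 4) + B/(u - 4)² + C/(u - 4)³


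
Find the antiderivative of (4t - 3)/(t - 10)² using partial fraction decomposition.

Decompose: A = 4, B = 4·10 - 3 = 37, so (4t - 3)/(t - 10)² = 4/(t - 10) + 37/(t - 10)². Integrate: ∫ A/(t - 10) dt = 4 ln|(t - 10)|; ∫ B/(t - 10)² dt = -37/(t - 10). Sum: 4 ln|(t - 10)| - 37/(t - 10) + C
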